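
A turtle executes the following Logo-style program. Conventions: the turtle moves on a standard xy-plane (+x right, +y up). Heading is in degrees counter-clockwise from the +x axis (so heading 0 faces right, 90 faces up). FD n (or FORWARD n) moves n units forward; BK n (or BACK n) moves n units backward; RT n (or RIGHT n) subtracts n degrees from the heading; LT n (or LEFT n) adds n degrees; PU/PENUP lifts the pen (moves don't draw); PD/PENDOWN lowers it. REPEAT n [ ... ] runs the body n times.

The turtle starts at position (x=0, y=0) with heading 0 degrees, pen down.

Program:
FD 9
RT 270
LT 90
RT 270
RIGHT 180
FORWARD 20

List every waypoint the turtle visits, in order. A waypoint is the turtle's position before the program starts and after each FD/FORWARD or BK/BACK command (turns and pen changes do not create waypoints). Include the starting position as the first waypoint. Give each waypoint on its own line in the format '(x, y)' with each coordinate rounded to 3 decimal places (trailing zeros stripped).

Answer: (0, 0)
(9, 0)
(9, 20)

Derivation:
Executing turtle program step by step:
Start: pos=(0,0), heading=0, pen down
FD 9: (0,0) -> (9,0) [heading=0, draw]
RT 270: heading 0 -> 90
LT 90: heading 90 -> 180
RT 270: heading 180 -> 270
RT 180: heading 270 -> 90
FD 20: (9,0) -> (9,20) [heading=90, draw]
Final: pos=(9,20), heading=90, 2 segment(s) drawn
Waypoints (3 total):
(0, 0)
(9, 0)
(9, 20)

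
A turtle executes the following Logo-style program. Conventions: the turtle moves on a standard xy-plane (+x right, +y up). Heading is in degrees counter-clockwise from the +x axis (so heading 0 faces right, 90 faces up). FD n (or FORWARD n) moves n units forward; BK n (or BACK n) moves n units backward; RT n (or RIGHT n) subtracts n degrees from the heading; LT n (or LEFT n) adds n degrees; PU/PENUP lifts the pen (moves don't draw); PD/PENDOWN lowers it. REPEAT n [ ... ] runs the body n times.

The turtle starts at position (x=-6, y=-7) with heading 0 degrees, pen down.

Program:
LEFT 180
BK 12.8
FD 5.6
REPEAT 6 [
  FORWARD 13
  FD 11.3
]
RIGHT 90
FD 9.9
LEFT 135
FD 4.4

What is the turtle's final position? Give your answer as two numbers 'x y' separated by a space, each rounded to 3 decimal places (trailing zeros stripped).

Answer: -147.711 -0.211

Derivation:
Executing turtle program step by step:
Start: pos=(-6,-7), heading=0, pen down
LT 180: heading 0 -> 180
BK 12.8: (-6,-7) -> (6.8,-7) [heading=180, draw]
FD 5.6: (6.8,-7) -> (1.2,-7) [heading=180, draw]
REPEAT 6 [
  -- iteration 1/6 --
  FD 13: (1.2,-7) -> (-11.8,-7) [heading=180, draw]
  FD 11.3: (-11.8,-7) -> (-23.1,-7) [heading=180, draw]
  -- iteration 2/6 --
  FD 13: (-23.1,-7) -> (-36.1,-7) [heading=180, draw]
  FD 11.3: (-36.1,-7) -> (-47.4,-7) [heading=180, draw]
  -- iteration 3/6 --
  FD 13: (-47.4,-7) -> (-60.4,-7) [heading=180, draw]
  FD 11.3: (-60.4,-7) -> (-71.7,-7) [heading=180, draw]
  -- iteration 4/6 --
  FD 13: (-71.7,-7) -> (-84.7,-7) [heading=180, draw]
  FD 11.3: (-84.7,-7) -> (-96,-7) [heading=180, draw]
  -- iteration 5/6 --
  FD 13: (-96,-7) -> (-109,-7) [heading=180, draw]
  FD 11.3: (-109,-7) -> (-120.3,-7) [heading=180, draw]
  -- iteration 6/6 --
  FD 13: (-120.3,-7) -> (-133.3,-7) [heading=180, draw]
  FD 11.3: (-133.3,-7) -> (-144.6,-7) [heading=180, draw]
]
RT 90: heading 180 -> 90
FD 9.9: (-144.6,-7) -> (-144.6,2.9) [heading=90, draw]
LT 135: heading 90 -> 225
FD 4.4: (-144.6,2.9) -> (-147.711,-0.211) [heading=225, draw]
Final: pos=(-147.711,-0.211), heading=225, 16 segment(s) drawn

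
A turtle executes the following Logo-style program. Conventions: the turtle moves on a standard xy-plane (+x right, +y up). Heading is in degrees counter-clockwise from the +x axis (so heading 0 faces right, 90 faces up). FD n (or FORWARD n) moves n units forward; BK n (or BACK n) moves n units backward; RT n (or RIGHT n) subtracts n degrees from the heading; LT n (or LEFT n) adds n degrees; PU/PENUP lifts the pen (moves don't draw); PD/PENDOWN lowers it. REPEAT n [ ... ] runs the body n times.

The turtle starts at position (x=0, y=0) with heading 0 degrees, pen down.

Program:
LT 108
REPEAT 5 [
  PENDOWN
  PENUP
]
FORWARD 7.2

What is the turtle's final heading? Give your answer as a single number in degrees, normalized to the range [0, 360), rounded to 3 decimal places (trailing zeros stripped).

Executing turtle program step by step:
Start: pos=(0,0), heading=0, pen down
LT 108: heading 0 -> 108
REPEAT 5 [
  -- iteration 1/5 --
  PD: pen down
  PU: pen up
  -- iteration 2/5 --
  PD: pen down
  PU: pen up
  -- iteration 3/5 --
  PD: pen down
  PU: pen up
  -- iteration 4/5 --
  PD: pen down
  PU: pen up
  -- iteration 5/5 --
  PD: pen down
  PU: pen up
]
FD 7.2: (0,0) -> (-2.225,6.848) [heading=108, move]
Final: pos=(-2.225,6.848), heading=108, 0 segment(s) drawn

Answer: 108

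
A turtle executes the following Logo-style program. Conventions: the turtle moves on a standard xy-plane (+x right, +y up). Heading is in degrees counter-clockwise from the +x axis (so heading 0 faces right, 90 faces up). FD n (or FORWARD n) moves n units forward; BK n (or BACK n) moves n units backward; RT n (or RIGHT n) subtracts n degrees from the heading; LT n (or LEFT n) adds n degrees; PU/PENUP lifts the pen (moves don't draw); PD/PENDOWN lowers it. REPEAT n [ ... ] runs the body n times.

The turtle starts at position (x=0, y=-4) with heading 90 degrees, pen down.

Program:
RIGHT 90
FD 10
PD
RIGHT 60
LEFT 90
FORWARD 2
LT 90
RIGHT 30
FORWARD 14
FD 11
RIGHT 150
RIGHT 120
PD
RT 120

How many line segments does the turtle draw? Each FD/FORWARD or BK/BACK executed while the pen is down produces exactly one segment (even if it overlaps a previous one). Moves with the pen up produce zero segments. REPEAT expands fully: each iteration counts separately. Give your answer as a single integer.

Executing turtle program step by step:
Start: pos=(0,-4), heading=90, pen down
RT 90: heading 90 -> 0
FD 10: (0,-4) -> (10,-4) [heading=0, draw]
PD: pen down
RT 60: heading 0 -> 300
LT 90: heading 300 -> 30
FD 2: (10,-4) -> (11.732,-3) [heading=30, draw]
LT 90: heading 30 -> 120
RT 30: heading 120 -> 90
FD 14: (11.732,-3) -> (11.732,11) [heading=90, draw]
FD 11: (11.732,11) -> (11.732,22) [heading=90, draw]
RT 150: heading 90 -> 300
RT 120: heading 300 -> 180
PD: pen down
RT 120: heading 180 -> 60
Final: pos=(11.732,22), heading=60, 4 segment(s) drawn
Segments drawn: 4

Answer: 4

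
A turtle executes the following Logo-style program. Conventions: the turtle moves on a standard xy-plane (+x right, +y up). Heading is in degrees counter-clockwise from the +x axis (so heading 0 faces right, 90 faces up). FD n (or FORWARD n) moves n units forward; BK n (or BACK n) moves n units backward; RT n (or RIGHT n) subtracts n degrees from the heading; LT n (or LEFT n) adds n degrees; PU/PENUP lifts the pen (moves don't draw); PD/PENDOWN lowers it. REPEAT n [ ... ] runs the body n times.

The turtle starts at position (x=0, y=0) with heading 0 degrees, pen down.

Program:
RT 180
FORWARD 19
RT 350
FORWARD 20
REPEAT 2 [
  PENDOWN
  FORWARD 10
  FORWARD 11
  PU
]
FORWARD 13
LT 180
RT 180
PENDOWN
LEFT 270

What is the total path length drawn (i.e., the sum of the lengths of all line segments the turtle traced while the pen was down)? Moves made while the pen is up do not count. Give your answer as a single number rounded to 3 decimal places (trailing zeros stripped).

Answer: 81

Derivation:
Executing turtle program step by step:
Start: pos=(0,0), heading=0, pen down
RT 180: heading 0 -> 180
FD 19: (0,0) -> (-19,0) [heading=180, draw]
RT 350: heading 180 -> 190
FD 20: (-19,0) -> (-38.696,-3.473) [heading=190, draw]
REPEAT 2 [
  -- iteration 1/2 --
  PD: pen down
  FD 10: (-38.696,-3.473) -> (-48.544,-5.209) [heading=190, draw]
  FD 11: (-48.544,-5.209) -> (-59.377,-7.12) [heading=190, draw]
  PU: pen up
  -- iteration 2/2 --
  PD: pen down
  FD 10: (-59.377,-7.12) -> (-69.225,-8.856) [heading=190, draw]
  FD 11: (-69.225,-8.856) -> (-80.058,-10.766) [heading=190, draw]
  PU: pen up
]
FD 13: (-80.058,-10.766) -> (-92.861,-13.024) [heading=190, move]
LT 180: heading 190 -> 10
RT 180: heading 10 -> 190
PD: pen down
LT 270: heading 190 -> 100
Final: pos=(-92.861,-13.024), heading=100, 6 segment(s) drawn

Segment lengths:
  seg 1: (0,0) -> (-19,0), length = 19
  seg 2: (-19,0) -> (-38.696,-3.473), length = 20
  seg 3: (-38.696,-3.473) -> (-48.544,-5.209), length = 10
  seg 4: (-48.544,-5.209) -> (-59.377,-7.12), length = 11
  seg 5: (-59.377,-7.12) -> (-69.225,-8.856), length = 10
  seg 6: (-69.225,-8.856) -> (-80.058,-10.766), length = 11
Total = 81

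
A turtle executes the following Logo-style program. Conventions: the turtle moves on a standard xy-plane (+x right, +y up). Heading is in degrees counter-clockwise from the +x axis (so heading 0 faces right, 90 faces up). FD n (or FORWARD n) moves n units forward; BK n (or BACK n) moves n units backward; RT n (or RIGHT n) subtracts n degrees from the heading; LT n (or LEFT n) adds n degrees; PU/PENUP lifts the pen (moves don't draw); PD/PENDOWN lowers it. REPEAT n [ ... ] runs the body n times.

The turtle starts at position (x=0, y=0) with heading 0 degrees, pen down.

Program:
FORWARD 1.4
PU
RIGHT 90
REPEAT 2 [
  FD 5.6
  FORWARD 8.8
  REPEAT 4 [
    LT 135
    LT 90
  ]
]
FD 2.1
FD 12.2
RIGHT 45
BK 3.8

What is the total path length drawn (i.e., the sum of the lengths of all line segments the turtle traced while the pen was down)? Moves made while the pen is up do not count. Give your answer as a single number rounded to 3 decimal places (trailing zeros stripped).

Answer: 1.4

Derivation:
Executing turtle program step by step:
Start: pos=(0,0), heading=0, pen down
FD 1.4: (0,0) -> (1.4,0) [heading=0, draw]
PU: pen up
RT 90: heading 0 -> 270
REPEAT 2 [
  -- iteration 1/2 --
  FD 5.6: (1.4,0) -> (1.4,-5.6) [heading=270, move]
  FD 8.8: (1.4,-5.6) -> (1.4,-14.4) [heading=270, move]
  REPEAT 4 [
    -- iteration 1/4 --
    LT 135: heading 270 -> 45
    LT 90: heading 45 -> 135
    -- iteration 2/4 --
    LT 135: heading 135 -> 270
    LT 90: heading 270 -> 0
    -- iteration 3/4 --
    LT 135: heading 0 -> 135
    LT 90: heading 135 -> 225
    -- iteration 4/4 --
    LT 135: heading 225 -> 0
    LT 90: heading 0 -> 90
  ]
  -- iteration 2/2 --
  FD 5.6: (1.4,-14.4) -> (1.4,-8.8) [heading=90, move]
  FD 8.8: (1.4,-8.8) -> (1.4,0) [heading=90, move]
  REPEAT 4 [
    -- iteration 1/4 --
    LT 135: heading 90 -> 225
    LT 90: heading 225 -> 315
    -- iteration 2/4 --
    LT 135: heading 315 -> 90
    LT 90: heading 90 -> 180
    -- iteration 3/4 --
    LT 135: heading 180 -> 315
    LT 90: heading 315 -> 45
    -- iteration 4/4 --
    LT 135: heading 45 -> 180
    LT 90: heading 180 -> 270
  ]
]
FD 2.1: (1.4,0) -> (1.4,-2.1) [heading=270, move]
FD 12.2: (1.4,-2.1) -> (1.4,-14.3) [heading=270, move]
RT 45: heading 270 -> 225
BK 3.8: (1.4,-14.3) -> (4.087,-11.613) [heading=225, move]
Final: pos=(4.087,-11.613), heading=225, 1 segment(s) drawn

Segment lengths:
  seg 1: (0,0) -> (1.4,0), length = 1.4
Total = 1.4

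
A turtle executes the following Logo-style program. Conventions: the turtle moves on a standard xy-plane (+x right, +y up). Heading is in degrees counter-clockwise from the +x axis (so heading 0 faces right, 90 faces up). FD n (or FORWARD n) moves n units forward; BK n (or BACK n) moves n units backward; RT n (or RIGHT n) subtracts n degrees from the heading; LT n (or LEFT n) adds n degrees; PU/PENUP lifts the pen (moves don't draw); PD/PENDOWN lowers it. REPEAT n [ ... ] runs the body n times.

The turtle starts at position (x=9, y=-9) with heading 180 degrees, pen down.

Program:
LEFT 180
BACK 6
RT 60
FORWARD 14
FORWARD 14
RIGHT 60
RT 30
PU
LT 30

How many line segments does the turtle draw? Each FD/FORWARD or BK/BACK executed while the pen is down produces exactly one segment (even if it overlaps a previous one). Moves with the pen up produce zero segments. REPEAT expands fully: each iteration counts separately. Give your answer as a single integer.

Answer: 3

Derivation:
Executing turtle program step by step:
Start: pos=(9,-9), heading=180, pen down
LT 180: heading 180 -> 0
BK 6: (9,-9) -> (3,-9) [heading=0, draw]
RT 60: heading 0 -> 300
FD 14: (3,-9) -> (10,-21.124) [heading=300, draw]
FD 14: (10,-21.124) -> (17,-33.249) [heading=300, draw]
RT 60: heading 300 -> 240
RT 30: heading 240 -> 210
PU: pen up
LT 30: heading 210 -> 240
Final: pos=(17,-33.249), heading=240, 3 segment(s) drawn
Segments drawn: 3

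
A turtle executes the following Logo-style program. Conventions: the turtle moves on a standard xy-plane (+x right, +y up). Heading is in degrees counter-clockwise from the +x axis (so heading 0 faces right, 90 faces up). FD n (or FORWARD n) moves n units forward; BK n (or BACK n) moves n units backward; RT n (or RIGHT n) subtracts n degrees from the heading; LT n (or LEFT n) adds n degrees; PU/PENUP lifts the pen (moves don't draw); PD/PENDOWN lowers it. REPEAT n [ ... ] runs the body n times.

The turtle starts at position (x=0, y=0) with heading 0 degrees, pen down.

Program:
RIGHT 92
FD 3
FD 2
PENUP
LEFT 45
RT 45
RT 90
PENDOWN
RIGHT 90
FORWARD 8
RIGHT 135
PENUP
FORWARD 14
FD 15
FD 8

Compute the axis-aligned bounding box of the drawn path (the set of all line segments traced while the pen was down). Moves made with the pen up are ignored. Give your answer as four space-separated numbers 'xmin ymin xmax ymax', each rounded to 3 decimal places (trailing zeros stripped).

Executing turtle program step by step:
Start: pos=(0,0), heading=0, pen down
RT 92: heading 0 -> 268
FD 3: (0,0) -> (-0.105,-2.998) [heading=268, draw]
FD 2: (-0.105,-2.998) -> (-0.174,-4.997) [heading=268, draw]
PU: pen up
LT 45: heading 268 -> 313
RT 45: heading 313 -> 268
RT 90: heading 268 -> 178
PD: pen down
RT 90: heading 178 -> 88
FD 8: (-0.174,-4.997) -> (0.105,2.998) [heading=88, draw]
RT 135: heading 88 -> 313
PU: pen up
FD 14: (0.105,2.998) -> (9.653,-7.241) [heading=313, move]
FD 15: (9.653,-7.241) -> (19.883,-18.211) [heading=313, move]
FD 8: (19.883,-18.211) -> (25.339,-24.062) [heading=313, move]
Final: pos=(25.339,-24.062), heading=313, 3 segment(s) drawn

Segment endpoints: x in {-0.174, -0.105, 0, 0.105}, y in {-4.997, -2.998, 0, 2.998}
xmin=-0.174, ymin=-4.997, xmax=0.105, ymax=2.998

Answer: -0.174 -4.997 0.105 2.998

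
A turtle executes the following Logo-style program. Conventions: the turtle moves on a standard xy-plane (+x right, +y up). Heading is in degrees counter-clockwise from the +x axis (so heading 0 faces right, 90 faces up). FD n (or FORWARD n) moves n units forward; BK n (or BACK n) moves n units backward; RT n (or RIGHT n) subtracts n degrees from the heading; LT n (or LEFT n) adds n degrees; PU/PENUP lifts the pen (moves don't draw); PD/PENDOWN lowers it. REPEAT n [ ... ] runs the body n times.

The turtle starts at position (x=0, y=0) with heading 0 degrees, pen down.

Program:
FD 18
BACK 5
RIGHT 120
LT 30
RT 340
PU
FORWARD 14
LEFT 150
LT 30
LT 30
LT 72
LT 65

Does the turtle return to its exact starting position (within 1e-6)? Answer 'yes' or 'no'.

Answer: no

Derivation:
Executing turtle program step by step:
Start: pos=(0,0), heading=0, pen down
FD 18: (0,0) -> (18,0) [heading=0, draw]
BK 5: (18,0) -> (13,0) [heading=0, draw]
RT 120: heading 0 -> 240
LT 30: heading 240 -> 270
RT 340: heading 270 -> 290
PU: pen up
FD 14: (13,0) -> (17.788,-13.156) [heading=290, move]
LT 150: heading 290 -> 80
LT 30: heading 80 -> 110
LT 30: heading 110 -> 140
LT 72: heading 140 -> 212
LT 65: heading 212 -> 277
Final: pos=(17.788,-13.156), heading=277, 2 segment(s) drawn

Start position: (0, 0)
Final position: (17.788, -13.156)
Distance = 22.125; >= 1e-6 -> NOT closed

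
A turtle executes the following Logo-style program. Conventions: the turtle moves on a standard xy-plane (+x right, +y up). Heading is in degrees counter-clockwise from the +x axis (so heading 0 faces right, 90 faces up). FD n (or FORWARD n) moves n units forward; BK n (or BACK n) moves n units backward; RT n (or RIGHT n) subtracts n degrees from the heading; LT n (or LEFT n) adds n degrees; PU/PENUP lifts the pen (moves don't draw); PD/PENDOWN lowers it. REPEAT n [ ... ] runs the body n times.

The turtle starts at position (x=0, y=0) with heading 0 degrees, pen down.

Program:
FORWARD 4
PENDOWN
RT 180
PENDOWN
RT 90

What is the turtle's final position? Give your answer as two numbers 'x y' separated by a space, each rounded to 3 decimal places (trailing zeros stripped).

Executing turtle program step by step:
Start: pos=(0,0), heading=0, pen down
FD 4: (0,0) -> (4,0) [heading=0, draw]
PD: pen down
RT 180: heading 0 -> 180
PD: pen down
RT 90: heading 180 -> 90
Final: pos=(4,0), heading=90, 1 segment(s) drawn

Answer: 4 0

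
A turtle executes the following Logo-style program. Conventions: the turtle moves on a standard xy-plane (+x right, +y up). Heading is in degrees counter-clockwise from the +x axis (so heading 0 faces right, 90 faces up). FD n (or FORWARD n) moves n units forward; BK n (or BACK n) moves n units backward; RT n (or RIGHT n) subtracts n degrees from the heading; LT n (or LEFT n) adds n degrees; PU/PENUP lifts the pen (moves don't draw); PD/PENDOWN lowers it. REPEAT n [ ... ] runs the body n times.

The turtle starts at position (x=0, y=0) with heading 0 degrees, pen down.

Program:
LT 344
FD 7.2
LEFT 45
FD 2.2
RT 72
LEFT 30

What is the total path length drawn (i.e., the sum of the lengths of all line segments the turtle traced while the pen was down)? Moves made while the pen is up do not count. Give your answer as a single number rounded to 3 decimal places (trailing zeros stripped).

Answer: 9.4

Derivation:
Executing turtle program step by step:
Start: pos=(0,0), heading=0, pen down
LT 344: heading 0 -> 344
FD 7.2: (0,0) -> (6.921,-1.985) [heading=344, draw]
LT 45: heading 344 -> 29
FD 2.2: (6.921,-1.985) -> (8.845,-0.918) [heading=29, draw]
RT 72: heading 29 -> 317
LT 30: heading 317 -> 347
Final: pos=(8.845,-0.918), heading=347, 2 segment(s) drawn

Segment lengths:
  seg 1: (0,0) -> (6.921,-1.985), length = 7.2
  seg 2: (6.921,-1.985) -> (8.845,-0.918), length = 2.2
Total = 9.4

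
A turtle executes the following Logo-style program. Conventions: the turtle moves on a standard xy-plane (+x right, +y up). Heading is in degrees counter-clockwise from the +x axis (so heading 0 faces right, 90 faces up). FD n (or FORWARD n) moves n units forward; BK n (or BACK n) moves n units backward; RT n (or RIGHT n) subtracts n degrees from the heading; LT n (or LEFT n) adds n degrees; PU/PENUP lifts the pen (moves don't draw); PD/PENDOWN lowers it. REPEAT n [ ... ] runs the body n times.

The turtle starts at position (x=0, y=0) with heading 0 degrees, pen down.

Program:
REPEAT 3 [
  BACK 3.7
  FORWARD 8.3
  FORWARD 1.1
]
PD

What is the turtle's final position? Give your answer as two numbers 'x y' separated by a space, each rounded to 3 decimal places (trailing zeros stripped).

Executing turtle program step by step:
Start: pos=(0,0), heading=0, pen down
REPEAT 3 [
  -- iteration 1/3 --
  BK 3.7: (0,0) -> (-3.7,0) [heading=0, draw]
  FD 8.3: (-3.7,0) -> (4.6,0) [heading=0, draw]
  FD 1.1: (4.6,0) -> (5.7,0) [heading=0, draw]
  -- iteration 2/3 --
  BK 3.7: (5.7,0) -> (2,0) [heading=0, draw]
  FD 8.3: (2,0) -> (10.3,0) [heading=0, draw]
  FD 1.1: (10.3,0) -> (11.4,0) [heading=0, draw]
  -- iteration 3/3 --
  BK 3.7: (11.4,0) -> (7.7,0) [heading=0, draw]
  FD 8.3: (7.7,0) -> (16,0) [heading=0, draw]
  FD 1.1: (16,0) -> (17.1,0) [heading=0, draw]
]
PD: pen down
Final: pos=(17.1,0), heading=0, 9 segment(s) drawn

Answer: 17.1 0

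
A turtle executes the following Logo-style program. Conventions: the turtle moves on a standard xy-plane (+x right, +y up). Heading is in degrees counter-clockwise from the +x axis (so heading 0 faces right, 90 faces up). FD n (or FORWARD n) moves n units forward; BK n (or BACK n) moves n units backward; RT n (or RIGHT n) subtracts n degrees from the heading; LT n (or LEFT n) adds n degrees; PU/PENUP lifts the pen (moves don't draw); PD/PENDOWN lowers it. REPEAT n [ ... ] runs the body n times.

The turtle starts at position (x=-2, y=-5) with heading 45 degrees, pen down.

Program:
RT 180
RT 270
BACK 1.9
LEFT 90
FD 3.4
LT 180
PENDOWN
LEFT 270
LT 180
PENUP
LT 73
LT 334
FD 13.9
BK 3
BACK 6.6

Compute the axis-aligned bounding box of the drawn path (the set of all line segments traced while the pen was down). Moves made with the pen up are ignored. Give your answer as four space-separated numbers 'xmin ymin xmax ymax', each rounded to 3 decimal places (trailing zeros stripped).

Executing turtle program step by step:
Start: pos=(-2,-5), heading=45, pen down
RT 180: heading 45 -> 225
RT 270: heading 225 -> 315
BK 1.9: (-2,-5) -> (-3.344,-3.656) [heading=315, draw]
LT 90: heading 315 -> 45
FD 3.4: (-3.344,-3.656) -> (-0.939,-1.252) [heading=45, draw]
LT 180: heading 45 -> 225
PD: pen down
LT 270: heading 225 -> 135
LT 180: heading 135 -> 315
PU: pen up
LT 73: heading 315 -> 28
LT 334: heading 28 -> 2
FD 13.9: (-0.939,-1.252) -> (12.952,-0.767) [heading=2, move]
BK 3: (12.952,-0.767) -> (9.954,-0.872) [heading=2, move]
BK 6.6: (9.954,-0.872) -> (3.358,-1.102) [heading=2, move]
Final: pos=(3.358,-1.102), heading=2, 2 segment(s) drawn

Segment endpoints: x in {-3.344, -2, -0.939}, y in {-5, -3.656, -1.252}
xmin=-3.344, ymin=-5, xmax=-0.939, ymax=-1.252

Answer: -3.344 -5 -0.939 -1.252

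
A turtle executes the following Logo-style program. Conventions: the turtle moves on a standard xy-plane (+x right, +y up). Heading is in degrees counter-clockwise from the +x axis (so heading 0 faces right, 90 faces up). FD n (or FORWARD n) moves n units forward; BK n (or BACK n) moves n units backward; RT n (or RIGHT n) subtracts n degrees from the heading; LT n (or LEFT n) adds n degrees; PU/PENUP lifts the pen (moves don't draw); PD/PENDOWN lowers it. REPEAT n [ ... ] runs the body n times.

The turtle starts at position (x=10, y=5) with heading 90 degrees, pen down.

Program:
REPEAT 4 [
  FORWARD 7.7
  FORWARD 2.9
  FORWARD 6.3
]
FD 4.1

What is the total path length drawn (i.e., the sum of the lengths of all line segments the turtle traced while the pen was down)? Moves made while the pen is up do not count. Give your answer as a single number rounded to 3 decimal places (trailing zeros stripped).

Executing turtle program step by step:
Start: pos=(10,5), heading=90, pen down
REPEAT 4 [
  -- iteration 1/4 --
  FD 7.7: (10,5) -> (10,12.7) [heading=90, draw]
  FD 2.9: (10,12.7) -> (10,15.6) [heading=90, draw]
  FD 6.3: (10,15.6) -> (10,21.9) [heading=90, draw]
  -- iteration 2/4 --
  FD 7.7: (10,21.9) -> (10,29.6) [heading=90, draw]
  FD 2.9: (10,29.6) -> (10,32.5) [heading=90, draw]
  FD 6.3: (10,32.5) -> (10,38.8) [heading=90, draw]
  -- iteration 3/4 --
  FD 7.7: (10,38.8) -> (10,46.5) [heading=90, draw]
  FD 2.9: (10,46.5) -> (10,49.4) [heading=90, draw]
  FD 6.3: (10,49.4) -> (10,55.7) [heading=90, draw]
  -- iteration 4/4 --
  FD 7.7: (10,55.7) -> (10,63.4) [heading=90, draw]
  FD 2.9: (10,63.4) -> (10,66.3) [heading=90, draw]
  FD 6.3: (10,66.3) -> (10,72.6) [heading=90, draw]
]
FD 4.1: (10,72.6) -> (10,76.7) [heading=90, draw]
Final: pos=(10,76.7), heading=90, 13 segment(s) drawn

Segment lengths:
  seg 1: (10,5) -> (10,12.7), length = 7.7
  seg 2: (10,12.7) -> (10,15.6), length = 2.9
  seg 3: (10,15.6) -> (10,21.9), length = 6.3
  seg 4: (10,21.9) -> (10,29.6), length = 7.7
  seg 5: (10,29.6) -> (10,32.5), length = 2.9
  seg 6: (10,32.5) -> (10,38.8), length = 6.3
  seg 7: (10,38.8) -> (10,46.5), length = 7.7
  seg 8: (10,46.5) -> (10,49.4), length = 2.9
  seg 9: (10,49.4) -> (10,55.7), length = 6.3
  seg 10: (10,55.7) -> (10,63.4), length = 7.7
  seg 11: (10,63.4) -> (10,66.3), length = 2.9
  seg 12: (10,66.3) -> (10,72.6), length = 6.3
  seg 13: (10,72.6) -> (10,76.7), length = 4.1
Total = 71.7

Answer: 71.7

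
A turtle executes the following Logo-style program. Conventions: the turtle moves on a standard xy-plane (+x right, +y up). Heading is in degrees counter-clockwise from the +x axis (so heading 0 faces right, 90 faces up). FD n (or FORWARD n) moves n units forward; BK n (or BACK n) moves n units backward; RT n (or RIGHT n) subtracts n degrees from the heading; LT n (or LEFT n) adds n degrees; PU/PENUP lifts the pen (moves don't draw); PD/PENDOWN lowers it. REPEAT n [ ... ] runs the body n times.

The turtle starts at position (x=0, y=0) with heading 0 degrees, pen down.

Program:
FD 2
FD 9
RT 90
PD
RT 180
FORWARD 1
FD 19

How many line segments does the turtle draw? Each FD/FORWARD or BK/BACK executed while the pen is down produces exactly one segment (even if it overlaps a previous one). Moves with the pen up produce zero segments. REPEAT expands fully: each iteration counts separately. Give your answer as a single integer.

Executing turtle program step by step:
Start: pos=(0,0), heading=0, pen down
FD 2: (0,0) -> (2,0) [heading=0, draw]
FD 9: (2,0) -> (11,0) [heading=0, draw]
RT 90: heading 0 -> 270
PD: pen down
RT 180: heading 270 -> 90
FD 1: (11,0) -> (11,1) [heading=90, draw]
FD 19: (11,1) -> (11,20) [heading=90, draw]
Final: pos=(11,20), heading=90, 4 segment(s) drawn
Segments drawn: 4

Answer: 4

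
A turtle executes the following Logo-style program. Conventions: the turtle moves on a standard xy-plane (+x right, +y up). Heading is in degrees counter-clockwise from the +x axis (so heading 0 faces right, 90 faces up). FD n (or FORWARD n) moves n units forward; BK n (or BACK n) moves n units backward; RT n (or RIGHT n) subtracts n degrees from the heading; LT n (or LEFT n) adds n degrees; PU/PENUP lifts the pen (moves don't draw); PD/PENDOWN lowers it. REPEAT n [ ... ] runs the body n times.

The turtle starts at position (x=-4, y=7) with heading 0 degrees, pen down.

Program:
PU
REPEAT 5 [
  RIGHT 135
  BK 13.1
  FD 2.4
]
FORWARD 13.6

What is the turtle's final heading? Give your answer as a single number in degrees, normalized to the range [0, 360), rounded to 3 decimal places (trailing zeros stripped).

Executing turtle program step by step:
Start: pos=(-4,7), heading=0, pen down
PU: pen up
REPEAT 5 [
  -- iteration 1/5 --
  RT 135: heading 0 -> 225
  BK 13.1: (-4,7) -> (5.263,16.263) [heading=225, move]
  FD 2.4: (5.263,16.263) -> (3.566,14.566) [heading=225, move]
  -- iteration 2/5 --
  RT 135: heading 225 -> 90
  BK 13.1: (3.566,14.566) -> (3.566,1.466) [heading=90, move]
  FD 2.4: (3.566,1.466) -> (3.566,3.866) [heading=90, move]
  -- iteration 3/5 --
  RT 135: heading 90 -> 315
  BK 13.1: (3.566,3.866) -> (-5.697,13.129) [heading=315, move]
  FD 2.4: (-5.697,13.129) -> (-4,11.432) [heading=315, move]
  -- iteration 4/5 --
  RT 135: heading 315 -> 180
  BK 13.1: (-4,11.432) -> (9.1,11.432) [heading=180, move]
  FD 2.4: (9.1,11.432) -> (6.7,11.432) [heading=180, move]
  -- iteration 5/5 --
  RT 135: heading 180 -> 45
  BK 13.1: (6.7,11.432) -> (-2.563,2.169) [heading=45, move]
  FD 2.4: (-2.563,2.169) -> (-0.866,3.866) [heading=45, move]
]
FD 13.6: (-0.866,3.866) -> (8.751,13.483) [heading=45, move]
Final: pos=(8.751,13.483), heading=45, 0 segment(s) drawn

Answer: 45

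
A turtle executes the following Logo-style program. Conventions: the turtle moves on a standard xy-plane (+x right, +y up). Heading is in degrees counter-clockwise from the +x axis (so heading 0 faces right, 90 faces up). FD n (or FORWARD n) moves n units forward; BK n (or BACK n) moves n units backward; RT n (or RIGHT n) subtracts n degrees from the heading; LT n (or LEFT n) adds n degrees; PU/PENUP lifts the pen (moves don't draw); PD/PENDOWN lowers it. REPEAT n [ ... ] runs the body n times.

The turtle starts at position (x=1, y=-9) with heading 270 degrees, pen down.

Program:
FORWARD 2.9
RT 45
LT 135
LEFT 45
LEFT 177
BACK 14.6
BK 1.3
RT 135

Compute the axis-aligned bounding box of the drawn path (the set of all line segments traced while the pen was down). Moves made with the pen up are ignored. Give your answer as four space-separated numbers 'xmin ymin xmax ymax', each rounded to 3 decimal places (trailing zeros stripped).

Answer: 1 -11.9 12.816 -1.261

Derivation:
Executing turtle program step by step:
Start: pos=(1,-9), heading=270, pen down
FD 2.9: (1,-9) -> (1,-11.9) [heading=270, draw]
RT 45: heading 270 -> 225
LT 135: heading 225 -> 0
LT 45: heading 0 -> 45
LT 177: heading 45 -> 222
BK 14.6: (1,-11.9) -> (11.85,-2.131) [heading=222, draw]
BK 1.3: (11.85,-2.131) -> (12.816,-1.261) [heading=222, draw]
RT 135: heading 222 -> 87
Final: pos=(12.816,-1.261), heading=87, 3 segment(s) drawn

Segment endpoints: x in {1, 1, 11.85, 12.816}, y in {-11.9, -9, -2.131, -1.261}
xmin=1, ymin=-11.9, xmax=12.816, ymax=-1.261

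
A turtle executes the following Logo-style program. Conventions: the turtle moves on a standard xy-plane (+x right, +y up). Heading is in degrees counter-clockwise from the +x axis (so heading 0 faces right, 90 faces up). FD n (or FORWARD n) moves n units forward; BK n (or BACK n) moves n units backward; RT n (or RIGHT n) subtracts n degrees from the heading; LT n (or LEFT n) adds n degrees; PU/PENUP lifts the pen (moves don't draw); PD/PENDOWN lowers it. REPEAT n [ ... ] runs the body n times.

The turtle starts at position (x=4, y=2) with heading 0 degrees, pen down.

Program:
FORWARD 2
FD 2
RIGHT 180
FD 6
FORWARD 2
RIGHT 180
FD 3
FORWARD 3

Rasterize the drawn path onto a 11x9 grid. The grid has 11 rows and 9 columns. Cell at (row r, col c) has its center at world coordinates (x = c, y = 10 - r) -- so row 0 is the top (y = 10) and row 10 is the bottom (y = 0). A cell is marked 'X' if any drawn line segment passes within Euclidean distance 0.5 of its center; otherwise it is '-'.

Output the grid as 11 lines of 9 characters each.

Segment 0: (4,2) -> (6,2)
Segment 1: (6,2) -> (8,2)
Segment 2: (8,2) -> (2,2)
Segment 3: (2,2) -> (0,2)
Segment 4: (0,2) -> (3,2)
Segment 5: (3,2) -> (6,2)

Answer: ---------
---------
---------
---------
---------
---------
---------
---------
XXXXXXXXX
---------
---------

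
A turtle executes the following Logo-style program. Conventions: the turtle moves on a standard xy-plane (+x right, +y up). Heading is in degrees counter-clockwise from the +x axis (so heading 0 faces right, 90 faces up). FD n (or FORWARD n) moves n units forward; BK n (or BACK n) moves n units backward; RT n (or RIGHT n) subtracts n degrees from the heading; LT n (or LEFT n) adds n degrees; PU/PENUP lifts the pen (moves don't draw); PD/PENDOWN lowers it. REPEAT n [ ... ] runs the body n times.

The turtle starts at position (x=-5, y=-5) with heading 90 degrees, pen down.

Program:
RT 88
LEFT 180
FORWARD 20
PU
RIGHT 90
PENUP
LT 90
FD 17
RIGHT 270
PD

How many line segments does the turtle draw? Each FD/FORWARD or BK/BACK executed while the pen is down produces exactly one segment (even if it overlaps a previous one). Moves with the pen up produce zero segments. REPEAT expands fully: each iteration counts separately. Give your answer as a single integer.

Executing turtle program step by step:
Start: pos=(-5,-5), heading=90, pen down
RT 88: heading 90 -> 2
LT 180: heading 2 -> 182
FD 20: (-5,-5) -> (-24.988,-5.698) [heading=182, draw]
PU: pen up
RT 90: heading 182 -> 92
PU: pen up
LT 90: heading 92 -> 182
FD 17: (-24.988,-5.698) -> (-41.977,-6.291) [heading=182, move]
RT 270: heading 182 -> 272
PD: pen down
Final: pos=(-41.977,-6.291), heading=272, 1 segment(s) drawn
Segments drawn: 1

Answer: 1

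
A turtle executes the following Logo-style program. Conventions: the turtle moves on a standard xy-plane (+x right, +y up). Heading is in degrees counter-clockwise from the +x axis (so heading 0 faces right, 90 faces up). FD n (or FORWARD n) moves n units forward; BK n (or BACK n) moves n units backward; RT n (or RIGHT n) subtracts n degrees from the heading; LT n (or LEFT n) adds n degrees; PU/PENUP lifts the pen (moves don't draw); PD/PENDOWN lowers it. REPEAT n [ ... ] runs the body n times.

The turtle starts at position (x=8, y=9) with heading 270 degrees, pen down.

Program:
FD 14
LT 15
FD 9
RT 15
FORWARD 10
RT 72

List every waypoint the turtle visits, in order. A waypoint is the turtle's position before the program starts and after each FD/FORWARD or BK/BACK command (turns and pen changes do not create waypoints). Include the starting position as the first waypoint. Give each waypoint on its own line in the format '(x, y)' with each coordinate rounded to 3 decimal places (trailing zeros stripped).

Executing turtle program step by step:
Start: pos=(8,9), heading=270, pen down
FD 14: (8,9) -> (8,-5) [heading=270, draw]
LT 15: heading 270 -> 285
FD 9: (8,-5) -> (10.329,-13.693) [heading=285, draw]
RT 15: heading 285 -> 270
FD 10: (10.329,-13.693) -> (10.329,-23.693) [heading=270, draw]
RT 72: heading 270 -> 198
Final: pos=(10.329,-23.693), heading=198, 3 segment(s) drawn
Waypoints (4 total):
(8, 9)
(8, -5)
(10.329, -13.693)
(10.329, -23.693)

Answer: (8, 9)
(8, -5)
(10.329, -13.693)
(10.329, -23.693)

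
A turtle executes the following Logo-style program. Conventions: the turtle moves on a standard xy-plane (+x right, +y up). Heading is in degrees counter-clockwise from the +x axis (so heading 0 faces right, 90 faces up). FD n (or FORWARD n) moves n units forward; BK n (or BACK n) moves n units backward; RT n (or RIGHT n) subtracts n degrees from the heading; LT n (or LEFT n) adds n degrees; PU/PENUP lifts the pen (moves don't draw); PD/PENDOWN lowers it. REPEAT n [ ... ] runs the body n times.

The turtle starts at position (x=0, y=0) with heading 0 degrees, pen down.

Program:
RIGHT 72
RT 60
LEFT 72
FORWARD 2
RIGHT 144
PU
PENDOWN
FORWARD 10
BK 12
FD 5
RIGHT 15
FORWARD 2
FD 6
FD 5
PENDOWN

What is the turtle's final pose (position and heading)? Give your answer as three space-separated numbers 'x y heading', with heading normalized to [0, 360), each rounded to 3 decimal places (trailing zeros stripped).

Executing turtle program step by step:
Start: pos=(0,0), heading=0, pen down
RT 72: heading 0 -> 288
RT 60: heading 288 -> 228
LT 72: heading 228 -> 300
FD 2: (0,0) -> (1,-1.732) [heading=300, draw]
RT 144: heading 300 -> 156
PU: pen up
PD: pen down
FD 10: (1,-1.732) -> (-8.135,2.335) [heading=156, draw]
BK 12: (-8.135,2.335) -> (2.827,-2.546) [heading=156, draw]
FD 5: (2.827,-2.546) -> (-1.741,-0.512) [heading=156, draw]
RT 15: heading 156 -> 141
FD 2: (-1.741,-0.512) -> (-3.295,0.747) [heading=141, draw]
FD 6: (-3.295,0.747) -> (-7.958,4.523) [heading=141, draw]
FD 5: (-7.958,4.523) -> (-11.844,7.669) [heading=141, draw]
PD: pen down
Final: pos=(-11.844,7.669), heading=141, 7 segment(s) drawn

Answer: -11.844 7.669 141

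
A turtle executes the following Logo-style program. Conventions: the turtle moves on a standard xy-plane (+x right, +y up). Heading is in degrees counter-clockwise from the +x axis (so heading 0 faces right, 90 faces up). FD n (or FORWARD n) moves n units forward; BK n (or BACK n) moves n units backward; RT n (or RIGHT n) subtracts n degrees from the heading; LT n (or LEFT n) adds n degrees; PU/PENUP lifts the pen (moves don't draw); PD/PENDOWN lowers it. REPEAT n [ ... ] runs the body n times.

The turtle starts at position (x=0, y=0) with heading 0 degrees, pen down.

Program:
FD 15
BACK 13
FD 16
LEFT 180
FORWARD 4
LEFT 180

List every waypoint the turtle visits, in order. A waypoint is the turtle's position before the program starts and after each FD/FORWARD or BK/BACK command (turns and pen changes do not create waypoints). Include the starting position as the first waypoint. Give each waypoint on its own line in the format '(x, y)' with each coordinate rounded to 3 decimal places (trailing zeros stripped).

Answer: (0, 0)
(15, 0)
(2, 0)
(18, 0)
(14, 0)

Derivation:
Executing turtle program step by step:
Start: pos=(0,0), heading=0, pen down
FD 15: (0,0) -> (15,0) [heading=0, draw]
BK 13: (15,0) -> (2,0) [heading=0, draw]
FD 16: (2,0) -> (18,0) [heading=0, draw]
LT 180: heading 0 -> 180
FD 4: (18,0) -> (14,0) [heading=180, draw]
LT 180: heading 180 -> 0
Final: pos=(14,0), heading=0, 4 segment(s) drawn
Waypoints (5 total):
(0, 0)
(15, 0)
(2, 0)
(18, 0)
(14, 0)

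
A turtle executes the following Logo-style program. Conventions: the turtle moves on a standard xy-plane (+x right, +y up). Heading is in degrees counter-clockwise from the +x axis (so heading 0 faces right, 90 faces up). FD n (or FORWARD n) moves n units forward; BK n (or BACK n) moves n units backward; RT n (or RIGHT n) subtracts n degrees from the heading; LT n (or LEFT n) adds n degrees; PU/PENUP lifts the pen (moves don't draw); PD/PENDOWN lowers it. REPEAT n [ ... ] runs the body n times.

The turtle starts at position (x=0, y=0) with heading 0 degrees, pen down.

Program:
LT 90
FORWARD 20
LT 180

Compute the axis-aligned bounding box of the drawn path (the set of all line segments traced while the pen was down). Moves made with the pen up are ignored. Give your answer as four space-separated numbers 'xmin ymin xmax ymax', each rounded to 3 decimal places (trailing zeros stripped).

Answer: 0 0 0 20

Derivation:
Executing turtle program step by step:
Start: pos=(0,0), heading=0, pen down
LT 90: heading 0 -> 90
FD 20: (0,0) -> (0,20) [heading=90, draw]
LT 180: heading 90 -> 270
Final: pos=(0,20), heading=270, 1 segment(s) drawn

Segment endpoints: x in {0, 0}, y in {0, 20}
xmin=0, ymin=0, xmax=0, ymax=20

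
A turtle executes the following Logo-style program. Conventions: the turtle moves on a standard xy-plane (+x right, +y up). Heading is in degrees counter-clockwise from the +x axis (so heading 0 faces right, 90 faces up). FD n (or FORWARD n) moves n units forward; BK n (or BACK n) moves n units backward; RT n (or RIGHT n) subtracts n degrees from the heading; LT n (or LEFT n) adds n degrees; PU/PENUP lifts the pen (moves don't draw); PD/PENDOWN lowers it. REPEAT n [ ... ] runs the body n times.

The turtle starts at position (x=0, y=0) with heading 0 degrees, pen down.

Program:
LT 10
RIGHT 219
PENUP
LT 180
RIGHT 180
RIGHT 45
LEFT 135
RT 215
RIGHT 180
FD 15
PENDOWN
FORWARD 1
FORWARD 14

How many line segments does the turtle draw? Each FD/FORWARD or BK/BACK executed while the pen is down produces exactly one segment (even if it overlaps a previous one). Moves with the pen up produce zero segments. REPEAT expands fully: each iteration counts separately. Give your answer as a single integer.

Answer: 2

Derivation:
Executing turtle program step by step:
Start: pos=(0,0), heading=0, pen down
LT 10: heading 0 -> 10
RT 219: heading 10 -> 151
PU: pen up
LT 180: heading 151 -> 331
RT 180: heading 331 -> 151
RT 45: heading 151 -> 106
LT 135: heading 106 -> 241
RT 215: heading 241 -> 26
RT 180: heading 26 -> 206
FD 15: (0,0) -> (-13.482,-6.576) [heading=206, move]
PD: pen down
FD 1: (-13.482,-6.576) -> (-14.381,-7.014) [heading=206, draw]
FD 14: (-14.381,-7.014) -> (-26.964,-13.151) [heading=206, draw]
Final: pos=(-26.964,-13.151), heading=206, 2 segment(s) drawn
Segments drawn: 2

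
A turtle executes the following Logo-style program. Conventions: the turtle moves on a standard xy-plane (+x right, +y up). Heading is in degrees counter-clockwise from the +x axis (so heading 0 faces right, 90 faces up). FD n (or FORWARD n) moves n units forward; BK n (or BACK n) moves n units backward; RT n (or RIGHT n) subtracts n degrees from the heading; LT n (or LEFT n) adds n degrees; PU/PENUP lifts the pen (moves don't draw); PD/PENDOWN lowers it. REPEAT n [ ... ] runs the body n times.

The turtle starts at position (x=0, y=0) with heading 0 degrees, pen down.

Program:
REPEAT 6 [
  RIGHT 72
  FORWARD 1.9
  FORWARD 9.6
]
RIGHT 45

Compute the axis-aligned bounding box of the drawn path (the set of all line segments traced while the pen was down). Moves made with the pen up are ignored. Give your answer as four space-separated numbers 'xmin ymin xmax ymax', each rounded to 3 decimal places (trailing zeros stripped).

Answer: -15.054 -17.697 3.554 0

Derivation:
Executing turtle program step by step:
Start: pos=(0,0), heading=0, pen down
REPEAT 6 [
  -- iteration 1/6 --
  RT 72: heading 0 -> 288
  FD 1.9: (0,0) -> (0.587,-1.807) [heading=288, draw]
  FD 9.6: (0.587,-1.807) -> (3.554,-10.937) [heading=288, draw]
  -- iteration 2/6 --
  RT 72: heading 288 -> 216
  FD 1.9: (3.554,-10.937) -> (2.017,-12.054) [heading=216, draw]
  FD 9.6: (2.017,-12.054) -> (-5.75,-17.697) [heading=216, draw]
  -- iteration 3/6 --
  RT 72: heading 216 -> 144
  FD 1.9: (-5.75,-17.697) -> (-7.287,-16.58) [heading=144, draw]
  FD 9.6: (-7.287,-16.58) -> (-15.054,-10.937) [heading=144, draw]
  -- iteration 4/6 --
  RT 72: heading 144 -> 72
  FD 1.9: (-15.054,-10.937) -> (-14.467,-9.13) [heading=72, draw]
  FD 9.6: (-14.467,-9.13) -> (-11.5,0) [heading=72, draw]
  -- iteration 5/6 --
  RT 72: heading 72 -> 0
  FD 1.9: (-11.5,0) -> (-9.6,0) [heading=0, draw]
  FD 9.6: (-9.6,0) -> (0,0) [heading=0, draw]
  -- iteration 6/6 --
  RT 72: heading 0 -> 288
  FD 1.9: (0,0) -> (0.587,-1.807) [heading=288, draw]
  FD 9.6: (0.587,-1.807) -> (3.554,-10.937) [heading=288, draw]
]
RT 45: heading 288 -> 243
Final: pos=(3.554,-10.937), heading=243, 12 segment(s) drawn

Segment endpoints: x in {-15.054, -14.467, -11.5, -9.6, -7.287, -5.75, 0, 0.587, 0.587, 2.017, 3.554, 3.554}, y in {-17.697, -16.58, -12.054, -10.937, -10.937, -10.937, -9.13, -1.807, -1.807, 0, 0, 0}
xmin=-15.054, ymin=-17.697, xmax=3.554, ymax=0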